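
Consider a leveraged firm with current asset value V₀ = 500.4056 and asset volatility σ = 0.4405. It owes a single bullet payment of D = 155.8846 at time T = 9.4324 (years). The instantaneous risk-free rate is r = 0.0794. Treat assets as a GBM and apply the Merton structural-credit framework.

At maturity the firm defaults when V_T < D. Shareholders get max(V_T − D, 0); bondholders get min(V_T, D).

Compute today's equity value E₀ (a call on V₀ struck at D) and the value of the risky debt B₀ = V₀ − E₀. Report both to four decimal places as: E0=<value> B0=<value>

d₁ = [ln(V₀/D) + (r + σ²/2)T] / (σ√T)
   = [ln(500.4056/155.8846) + (0.0794 + 0.5·0.4405²)·9.4324] / (0.4405·√9.4324)
   = [1.166303 + 1.664065] / 1.352873 = 2.092117
d₂ = d₁ − σ√T = 2.092117 − 1.352873 = 0.739244
N(d₁) = 0.981786,  N(d₂) = 0.770121,  e^(−rT) = 0.472871
E₀ = V₀·N(d₁) − D·e^(−rT)·N(d₂)
   = 500.4056·0.981786 − 155.8846·0.472871·0.770121 = 434.523059
B₀ = V₀ − E₀ = 500.4056 − 434.523059 = 65.882541

E0=434.5231 B0=65.8825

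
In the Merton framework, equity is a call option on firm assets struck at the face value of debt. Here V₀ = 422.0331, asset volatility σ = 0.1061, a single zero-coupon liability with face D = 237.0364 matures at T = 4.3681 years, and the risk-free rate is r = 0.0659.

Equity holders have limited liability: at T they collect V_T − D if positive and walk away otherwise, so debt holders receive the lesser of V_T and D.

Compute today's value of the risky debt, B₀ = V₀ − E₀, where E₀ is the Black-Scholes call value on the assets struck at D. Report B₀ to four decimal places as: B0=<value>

B0=177.7454

d₁ = [ln(V₀/D) + (r + σ²/2)T] / (σ√T)
   = [ln(422.0331/237.0364) + (0.0659 + 0.5·0.1061²)·4.3681] / (0.1061·√4.3681)
   = [0.576870 + 0.312444] / 0.221749 = 4.010454
d₂ = d₁ − σ√T = 4.010454 − 0.221749 = 3.788705
N(d₁) = 0.999970,  N(d₂) = 0.999924,  e^(−rT) = 0.749868
E₀ = V₀·N(d₁) − D·e^(−rT)·N(d₂)
   = 422.0331·0.999970 − 237.0364·0.749868·0.999924 = 244.287706
B₀ = V₀ − E₀ = 422.0331 − 244.287706 = 177.745394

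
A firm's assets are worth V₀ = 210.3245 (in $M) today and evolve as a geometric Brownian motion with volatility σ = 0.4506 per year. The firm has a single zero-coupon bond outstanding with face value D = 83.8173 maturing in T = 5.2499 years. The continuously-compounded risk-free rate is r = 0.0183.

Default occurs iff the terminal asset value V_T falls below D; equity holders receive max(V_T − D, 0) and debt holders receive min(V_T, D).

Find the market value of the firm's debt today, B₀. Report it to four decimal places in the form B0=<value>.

B0=65.8221

d₁ = [ln(V₀/D) + (r + σ²/2)T] / (σ√T)
   = [ln(210.3245/83.8173) + (0.0183 + 0.5·0.4506²)·5.2499] / (0.4506·√5.2499)
   = [0.920012 + 0.629044] / 1.032444 = 1.500377
d₂ = d₁ − σ√T = 1.500377 − 1.032444 = 0.467933
N(d₁) = 0.933242,  N(d₂) = 0.680084,  e^(−rT) = 0.908398
E₀ = V₀·N(d₁) − D·e^(−rT)·N(d₂)
   = 210.3245·0.933242 − 83.8173·0.908398·0.680084 = 144.502400
B₀ = V₀ − E₀ = 210.3245 − 144.502400 = 65.822100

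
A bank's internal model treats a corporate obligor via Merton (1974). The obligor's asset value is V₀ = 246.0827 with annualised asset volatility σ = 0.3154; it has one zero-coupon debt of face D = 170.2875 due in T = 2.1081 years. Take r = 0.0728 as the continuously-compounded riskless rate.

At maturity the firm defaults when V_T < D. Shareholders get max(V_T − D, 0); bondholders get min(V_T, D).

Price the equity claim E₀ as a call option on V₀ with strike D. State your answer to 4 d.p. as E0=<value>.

d₁ = [ln(V₀/D) + (r + σ²/2)T] / (σ√T)
   = [ln(246.0827/170.2875) + (0.0728 + 0.5·0.3154²)·2.1081] / (0.3154·√2.1081)
   = [0.368179 + 0.258324] / 0.457939 = 1.368094
d₂ = d₁ − σ√T = 1.368094 − 0.457939 = 0.910155
N(d₁) = 0.914359,  N(d₂) = 0.818630,  e^(−rT) = 0.857727
E₀ = V₀·N(d₁) − D·e^(−rT)·N(d₂)
   = 246.0827·0.914359 − 170.2875·0.857727·0.818630 = 105.438675

E0=105.4387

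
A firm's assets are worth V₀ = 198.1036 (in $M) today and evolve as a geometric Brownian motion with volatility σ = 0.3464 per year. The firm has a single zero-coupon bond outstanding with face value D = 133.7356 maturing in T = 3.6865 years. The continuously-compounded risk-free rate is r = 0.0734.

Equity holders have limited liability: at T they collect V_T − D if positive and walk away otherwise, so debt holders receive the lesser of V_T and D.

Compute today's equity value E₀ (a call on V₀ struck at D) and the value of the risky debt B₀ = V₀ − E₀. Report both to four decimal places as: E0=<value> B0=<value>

d₁ = [ln(V₀/D) + (r + σ²/2)T] / (σ√T)
   = [ln(198.1036/133.7356) + (0.0734 + 0.5·0.3464²)·3.6865] / (0.3464·√3.6865)
   = [0.392925 + 0.491766] / 0.665097 = 1.330169
d₂ = d₁ − σ√T = 1.330169 − 0.665097 = 0.665072
N(d₁) = 0.908269,  N(d₂) = 0.746998,  e^(−rT) = 0.762930
E₀ = V₀·N(d₁) − D·e^(−rT)·N(d₂)
   = 198.1036·0.908269 − 133.7356·0.762930·0.746998 = 103.714452
B₀ = V₀ − E₀ = 198.1036 − 103.714452 = 94.389148

E0=103.7145 B0=94.3891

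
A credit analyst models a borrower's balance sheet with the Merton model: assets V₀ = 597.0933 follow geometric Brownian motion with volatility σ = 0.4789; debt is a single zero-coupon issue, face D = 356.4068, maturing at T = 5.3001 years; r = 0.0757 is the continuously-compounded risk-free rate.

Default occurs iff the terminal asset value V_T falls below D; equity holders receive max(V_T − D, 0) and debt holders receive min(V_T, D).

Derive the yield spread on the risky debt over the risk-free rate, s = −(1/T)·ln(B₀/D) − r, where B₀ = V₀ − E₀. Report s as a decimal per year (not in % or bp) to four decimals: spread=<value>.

spread=0.0377

d₁ = [ln(V₀/D) + (r + σ²/2)T] / (σ√T)
   = [ln(597.0933/356.4068) + (0.0757 + 0.5·0.4789²)·5.3001] / (0.4789·√5.3001)
   = [0.516001 + 1.008994] / 1.102521 = 1.383189
d₂ = d₁ − σ√T = 1.383189 − 1.102521 = 0.280668
N(d₁) = 0.916696,  N(d₂) = 0.610517,  e^(−rT) = 0.669504
E₀ = V₀·N(d₁) − D·e^(−rT)·N(d₂)
   = 597.0933·0.916696 − 356.4068·0.669504·0.610517 = 401.674177
B₀ = V₀ − E₀ = 597.0933 − 401.674177 = 195.419123
spread = −(1/T)·ln(B₀/D) − r = −(1/5.3001)·ln(195.419123/356.4068) − 0.0757 = 0.03768016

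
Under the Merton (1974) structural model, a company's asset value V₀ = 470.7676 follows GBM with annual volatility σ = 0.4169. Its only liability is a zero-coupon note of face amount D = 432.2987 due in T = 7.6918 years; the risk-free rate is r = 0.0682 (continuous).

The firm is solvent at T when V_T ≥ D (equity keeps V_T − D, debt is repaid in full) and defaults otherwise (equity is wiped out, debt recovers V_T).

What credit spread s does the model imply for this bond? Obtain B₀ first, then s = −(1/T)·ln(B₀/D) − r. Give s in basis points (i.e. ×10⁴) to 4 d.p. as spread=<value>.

d₁ = [ln(V₀/D) + (r + σ²/2)T] / (σ√T)
   = [ln(470.7676/432.2987) + (0.0682 + 0.5·0.4169²)·7.6918] / (0.4169·√7.6918)
   = [0.085248 + 1.193020] / 1.156234 = 1.105544
d₂ = d₁ − σ√T = 1.105544 − 1.156234 = -0.050691
N(d₁) = 0.865538,  N(d₂) = 0.479786,  e^(−rT) = 0.591803
E₀ = V₀·N(d₁) − D·e^(−rT)·N(d₂)
   = 470.7676·0.865538 − 432.2987·0.591803·0.479786 = 284.720774
B₀ = V₀ − E₀ = 470.7676 − 284.720774 = 186.046826
spread = −(1/T)·ln(B₀/D) − r = −(1/7.6918)·ln(186.046826/432.2987) − 0.0682 = 0.04141262
in basis points: 0.04141262 × 10⁴ = 414.1262 bp

spread=414.1262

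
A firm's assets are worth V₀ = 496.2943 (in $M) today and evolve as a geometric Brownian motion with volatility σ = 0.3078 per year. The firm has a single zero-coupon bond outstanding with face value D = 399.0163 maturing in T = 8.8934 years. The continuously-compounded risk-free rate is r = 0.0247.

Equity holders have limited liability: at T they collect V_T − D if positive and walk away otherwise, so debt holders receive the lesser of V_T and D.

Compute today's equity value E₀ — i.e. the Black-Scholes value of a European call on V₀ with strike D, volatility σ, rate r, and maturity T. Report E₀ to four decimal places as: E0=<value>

d₁ = [ln(V₀/D) + (r + σ²/2)T] / (σ√T)
   = [ln(496.2943/399.0163) + (0.0247 + 0.5·0.3078²)·8.8934] / (0.3078·√8.8934)
   = [0.218167 + 0.640951] / 0.917915 = 0.935945
d₂ = d₁ − σ√T = 0.935945 − 0.917915 = 0.018030
N(d₁) = 0.825349,  N(d₂) = 0.507192,  e^(−rT) = 0.802786
E₀ = V₀·N(d₁) − D·e^(−rT)·N(d₂)
   = 496.2943·0.825349 − 399.0163·0.802786·0.507192 = 247.149826

E0=247.1498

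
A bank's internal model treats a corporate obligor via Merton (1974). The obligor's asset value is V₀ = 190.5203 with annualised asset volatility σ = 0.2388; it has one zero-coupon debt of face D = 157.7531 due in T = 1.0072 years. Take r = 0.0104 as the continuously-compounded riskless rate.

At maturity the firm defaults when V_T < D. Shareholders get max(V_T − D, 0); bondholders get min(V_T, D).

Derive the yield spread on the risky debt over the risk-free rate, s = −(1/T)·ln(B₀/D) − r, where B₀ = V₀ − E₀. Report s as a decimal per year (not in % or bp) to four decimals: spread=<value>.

d₁ = [ln(V₀/D) + (r + σ²/2)T] / (σ√T)
   = [ln(190.5203/157.7531) + (0.0104 + 0.5·0.2388²)·1.0072] / (0.2388·√1.0072)
   = [0.188728 + 0.039193] / 0.239658 = 0.951023
d₂ = d₁ − σ√T = 0.951023 − 0.239658 = 0.711365
N(d₁) = 0.829204,  N(d₂) = 0.761571,  e^(−rT) = 0.989580
E₀ = V₀·N(d₁) − D·e^(−rT)·N(d₂)
   = 190.5203·0.829204 − 157.7531·0.989580·0.761571 = 39.091841
B₀ = V₀ − E₀ = 190.5203 − 39.091841 = 151.428459
spread = −(1/T)·ln(B₀/D) − r = −(1/1.0072)·ln(151.428459/157.7531) − 0.0104 = 0.03022535

spread=0.0302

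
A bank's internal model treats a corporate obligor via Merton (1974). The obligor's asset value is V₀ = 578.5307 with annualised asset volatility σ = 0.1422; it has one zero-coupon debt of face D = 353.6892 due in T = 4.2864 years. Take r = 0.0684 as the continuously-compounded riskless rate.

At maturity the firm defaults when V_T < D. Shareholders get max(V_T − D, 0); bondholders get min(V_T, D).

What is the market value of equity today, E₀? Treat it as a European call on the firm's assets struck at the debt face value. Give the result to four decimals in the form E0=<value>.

d₁ = [ln(V₀/D) + (r + σ²/2)T] / (σ√T)
   = [ln(578.5307/353.6892) + (0.0684 + 0.5·0.1422²)·4.2864] / (0.1422·√4.2864)
   = [0.492073 + 0.336527] / 0.294406 = 2.814486
d₂ = d₁ − σ√T = 2.814486 − 0.294406 = 2.520080
N(d₁) = 0.997557,  N(d₂) = 0.994134,  e^(−rT) = 0.745881
E₀ = V₀·N(d₁) − D·e^(−rT)·N(d₂)
   = 578.5307·0.997557 − 353.6892·0.745881·0.994134 = 314.855191

E0=314.8552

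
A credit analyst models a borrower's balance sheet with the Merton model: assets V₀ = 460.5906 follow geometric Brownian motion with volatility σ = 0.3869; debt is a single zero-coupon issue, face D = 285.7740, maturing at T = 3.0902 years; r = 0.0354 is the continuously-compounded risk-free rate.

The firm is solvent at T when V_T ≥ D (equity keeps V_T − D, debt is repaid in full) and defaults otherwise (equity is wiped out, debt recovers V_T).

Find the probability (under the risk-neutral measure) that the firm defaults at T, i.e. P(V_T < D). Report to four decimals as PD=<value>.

d₁ = [ln(V₀/D) + (r + σ²/2)T] / (σ√T)
   = [ln(460.5906/285.7740) + (0.0354 + 0.5·0.3869²)·3.0902] / (0.3869·√3.0902)
   = [0.477308 + 0.340682] / 0.680130 = 1.202696
d₂ = d₁ − σ√T = 1.202696 − 0.680130 = 0.522566
risk-neutral PD = N(−d₂) = N(-0.522566) = 0.300638

PD=0.3006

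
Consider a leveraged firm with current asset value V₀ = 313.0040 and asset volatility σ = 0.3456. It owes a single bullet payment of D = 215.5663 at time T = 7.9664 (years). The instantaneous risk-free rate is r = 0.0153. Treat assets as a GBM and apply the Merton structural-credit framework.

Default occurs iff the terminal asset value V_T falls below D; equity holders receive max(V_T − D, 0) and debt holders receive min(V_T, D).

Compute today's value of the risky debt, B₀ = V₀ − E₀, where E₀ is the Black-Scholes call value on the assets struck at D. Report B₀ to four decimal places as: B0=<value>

B0=146.9426

d₁ = [ln(V₀/D) + (r + σ²/2)T] / (σ√T)
   = [ln(313.0040/215.5663) + (0.0153 + 0.5·0.3456²)·7.9664] / (0.3456·√7.9664)
   = [0.372947 + 0.597637] / 0.975449 = 0.995012
d₂ = d₁ − σ√T = 0.995012 − 0.975449 = 0.019563
N(d₁) = 0.840135,  N(d₂) = 0.507804,  e^(−rT) = 0.885249
E₀ = V₀·N(d₁) − D·e^(−rT)·N(d₂)
   = 313.0040·0.840135 − 215.5663·0.885249·0.507804 = 166.061384
B₀ = V₀ − E₀ = 313.0040 − 166.061384 = 146.942616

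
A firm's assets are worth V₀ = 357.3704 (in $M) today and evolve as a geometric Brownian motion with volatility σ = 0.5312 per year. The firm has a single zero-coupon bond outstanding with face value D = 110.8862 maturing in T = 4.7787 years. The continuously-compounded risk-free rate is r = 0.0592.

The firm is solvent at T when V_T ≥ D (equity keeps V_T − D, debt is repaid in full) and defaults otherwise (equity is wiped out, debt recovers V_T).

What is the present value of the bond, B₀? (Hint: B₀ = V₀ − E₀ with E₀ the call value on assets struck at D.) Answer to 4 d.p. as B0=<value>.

B0=74.5372

d₁ = [ln(V₀/D) + (r + σ²/2)T] / (σ√T)
   = [ln(357.3704/110.8862) + (0.0592 + 0.5·0.5312²)·4.7787] / (0.5312·√4.7787)
   = [1.170268 + 0.957110] / 1.161216 = 1.832027
d₂ = d₁ − σ√T = 1.832027 − 1.161216 = 0.670811
N(d₁) = 0.966526,  N(d₂) = 0.748830,  e^(−rT) = 0.753596
E₀ = V₀·N(d₁) − D·e^(−rT)·N(d₂)
   = 357.3704·0.966526 − 110.8862·0.753596·0.748830 = 282.833158
B₀ = V₀ − E₀ = 357.3704 − 282.833158 = 74.537242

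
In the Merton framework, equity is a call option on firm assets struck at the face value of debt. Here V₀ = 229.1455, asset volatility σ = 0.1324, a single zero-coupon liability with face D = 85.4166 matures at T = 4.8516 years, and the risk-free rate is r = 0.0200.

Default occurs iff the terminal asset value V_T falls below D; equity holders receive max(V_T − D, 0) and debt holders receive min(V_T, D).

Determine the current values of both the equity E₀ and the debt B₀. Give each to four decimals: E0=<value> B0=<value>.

d₁ = [ln(V₀/D) + (r + σ²/2)T] / (σ√T)
   = [ln(229.1455/85.4166) + (0.0200 + 0.5·0.1324²)·4.8516] / (0.1324·√4.8516)
   = [0.986817 + 0.139556] / 0.291629 = 3.862349
d₂ = d₁ − σ√T = 3.862349 − 0.291629 = 3.570720
N(d₁) = 0.999944,  N(d₂) = 0.999822,  e^(−rT) = 0.907527
E₀ = V₀·N(d₁) − D·e^(−rT)·N(d₂)
   = 229.1455·0.999944 − 85.4166·0.907527·0.999822 = 151.628564
B₀ = V₀ − E₀ = 229.1455 − 151.628564 = 77.516936

E0=151.6286 B0=77.5169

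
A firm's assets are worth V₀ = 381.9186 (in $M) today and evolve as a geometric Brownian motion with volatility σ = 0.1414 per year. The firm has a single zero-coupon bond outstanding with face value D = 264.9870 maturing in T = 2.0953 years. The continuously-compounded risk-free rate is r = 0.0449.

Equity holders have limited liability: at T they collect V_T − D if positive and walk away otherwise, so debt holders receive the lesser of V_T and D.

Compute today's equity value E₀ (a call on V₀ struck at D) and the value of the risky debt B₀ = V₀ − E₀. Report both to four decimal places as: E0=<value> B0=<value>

E0=140.9899 B0=240.9287

d₁ = [ln(V₀/D) + (r + σ²/2)T] / (σ√T)
   = [ln(381.9186/264.9870) + (0.0449 + 0.5·0.1414²)·2.0953] / (0.1414·√2.0953)
   = [0.365527 + 0.115026] / 0.204679 = 2.347838
d₂ = d₁ − σ√T = 2.347838 − 0.204679 = 2.143160
N(d₁) = 0.990559,  N(d₂) = 0.983950,  e^(−rT) = 0.910211
E₀ = V₀·N(d₁) − D·e^(−rT)·N(d₂)
   = 381.9186·0.990559 − 264.9870·0.910211·0.983950 = 140.989917
B₀ = V₀ − E₀ = 381.9186 − 140.989917 = 240.928683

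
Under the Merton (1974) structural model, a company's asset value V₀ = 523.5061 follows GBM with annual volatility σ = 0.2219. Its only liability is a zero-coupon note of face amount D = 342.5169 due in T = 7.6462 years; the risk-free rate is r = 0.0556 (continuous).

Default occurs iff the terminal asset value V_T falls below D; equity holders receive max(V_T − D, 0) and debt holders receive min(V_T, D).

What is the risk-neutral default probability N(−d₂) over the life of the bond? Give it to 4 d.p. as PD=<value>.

PD=0.1406

d₁ = [ln(V₀/D) + (r + σ²/2)T] / (σ√T)
   = [ln(523.5061/342.5169) + (0.0556 + 0.5·0.2219²)·7.6462] / (0.2219·√7.6462)
   = [0.424228 + 0.613377] / 0.613593 = 1.691031
d₂ = d₁ − σ√T = 1.691031 − 0.613593 = 1.077439
risk-neutral PD = N(−d₂) = N(-1.077439) = 0.140642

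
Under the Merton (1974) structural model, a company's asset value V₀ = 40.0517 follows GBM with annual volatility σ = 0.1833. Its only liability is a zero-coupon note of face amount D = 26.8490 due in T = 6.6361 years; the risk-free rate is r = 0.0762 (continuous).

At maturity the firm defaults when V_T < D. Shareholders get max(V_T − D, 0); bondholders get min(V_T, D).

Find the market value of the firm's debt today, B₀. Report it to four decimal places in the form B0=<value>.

d₁ = [ln(V₀/D) + (r + σ²/2)T] / (σ√T)
   = [ln(40.0517/26.8490) + (0.0762 + 0.5·0.1833²)·6.6361] / (0.1833·√6.6361)
   = [0.399943 + 0.617154] / 0.472192 = 2.153987
d₂ = d₁ − σ√T = 2.153987 − 0.472192 = 1.681795
N(d₁) = 0.984379,  N(d₂) = 0.953696,  e^(−rT) = 0.603101
E₀ = V₀·N(d₁) − D·e^(−rT)·N(d₂)
   = 40.0517·0.984379 − 26.8490·0.603101·0.953696 = 23.983203
B₀ = V₀ − E₀ = 40.0517 − 23.983203 = 16.068497

B0=16.0685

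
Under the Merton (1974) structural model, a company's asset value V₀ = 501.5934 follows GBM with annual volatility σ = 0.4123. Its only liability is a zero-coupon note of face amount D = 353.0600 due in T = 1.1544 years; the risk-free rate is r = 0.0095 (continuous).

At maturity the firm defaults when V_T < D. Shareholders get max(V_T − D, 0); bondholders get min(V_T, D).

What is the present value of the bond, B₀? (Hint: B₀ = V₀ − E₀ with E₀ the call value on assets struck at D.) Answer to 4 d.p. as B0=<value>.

d₁ = [ln(V₀/D) + (r + σ²/2)T] / (σ√T)
   = [ln(501.5934/353.0600) + (0.0095 + 0.5·0.4123²)·1.1544] / (0.4123·√1.1544)
   = [0.351152 + 0.109086] / 0.442988 = 1.038940
d₂ = d₁ − σ√T = 1.038940 − 0.442988 = 0.595953
N(d₁) = 0.850584,  N(d₂) = 0.724397,  e^(−rT) = 0.989093
E₀ = V₀·N(d₁) − D·e^(−rT)·N(d₂)
   = 501.5934·0.850584 − 353.0600·0.989093·0.724397 = 173.681222
B₀ = V₀ − E₀ = 501.5934 − 173.681222 = 327.912178

B0=327.9122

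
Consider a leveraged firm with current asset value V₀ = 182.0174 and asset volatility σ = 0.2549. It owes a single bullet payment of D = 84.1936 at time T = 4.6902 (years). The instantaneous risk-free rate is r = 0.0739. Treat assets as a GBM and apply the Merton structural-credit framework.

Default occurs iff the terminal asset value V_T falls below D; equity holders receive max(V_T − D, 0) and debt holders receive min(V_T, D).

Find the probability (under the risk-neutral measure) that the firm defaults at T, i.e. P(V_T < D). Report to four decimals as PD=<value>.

PD=0.0402

d₁ = [ln(V₀/D) + (r + σ²/2)T] / (σ√T)
   = [ln(182.0174/84.1936) + (0.0739 + 0.5·0.2549²)·4.6902] / (0.2549·√4.6902)
   = [0.770983 + 0.498976] / 0.552034 = 2.300512
d₂ = d₁ − σ√T = 2.300512 − 0.552034 = 1.748478
risk-neutral PD = N(−d₂) = N(-1.748478) = 0.040191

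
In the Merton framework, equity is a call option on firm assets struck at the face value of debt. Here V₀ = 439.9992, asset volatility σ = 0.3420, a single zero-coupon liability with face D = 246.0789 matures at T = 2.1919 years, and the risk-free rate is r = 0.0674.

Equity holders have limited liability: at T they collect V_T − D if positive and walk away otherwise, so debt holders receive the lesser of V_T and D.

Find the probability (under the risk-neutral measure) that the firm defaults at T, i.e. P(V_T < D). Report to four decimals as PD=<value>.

d₁ = [ln(V₀/D) + (r + σ²/2)T] / (σ√T)
   = [ln(439.9992/246.0789) + (0.0674 + 0.5·0.3420²)·2.1919] / (0.3420·√2.1919)
   = [0.581121 + 0.275921] / 0.506333 = 1.692643
d₂ = d₁ − σ√T = 1.692643 − 0.506333 = 1.186310
risk-neutral PD = N(−d₂) = N(-1.186310) = 0.117750

PD=0.1178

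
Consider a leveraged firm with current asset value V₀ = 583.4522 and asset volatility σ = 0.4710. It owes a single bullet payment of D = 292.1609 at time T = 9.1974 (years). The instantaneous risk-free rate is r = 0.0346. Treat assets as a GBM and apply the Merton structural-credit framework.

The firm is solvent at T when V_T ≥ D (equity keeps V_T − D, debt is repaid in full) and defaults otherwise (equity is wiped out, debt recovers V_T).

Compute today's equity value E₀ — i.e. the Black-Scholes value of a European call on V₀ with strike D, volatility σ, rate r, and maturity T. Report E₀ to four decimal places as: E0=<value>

d₁ = [ln(V₀/D) + (r + σ²/2)T] / (σ√T)
   = [ln(583.4522/292.1609) + (0.0346 + 0.5·0.4710²)·9.1974] / (0.4710·√9.1974)
   = [0.691658 + 1.338410] / 1.428412 = 1.421206
d₂ = d₁ − σ√T = 1.421206 − 1.428412 = -0.007205
N(d₁) = 0.922372,  N(d₂) = 0.497125,  e^(−rT) = 0.727435
E₀ = V₀·N(d₁) − D·e^(−rT)·N(d₂)
   = 583.4522·0.922372 − 292.1609·0.727435·0.497125 = 432.506574

E0=432.5066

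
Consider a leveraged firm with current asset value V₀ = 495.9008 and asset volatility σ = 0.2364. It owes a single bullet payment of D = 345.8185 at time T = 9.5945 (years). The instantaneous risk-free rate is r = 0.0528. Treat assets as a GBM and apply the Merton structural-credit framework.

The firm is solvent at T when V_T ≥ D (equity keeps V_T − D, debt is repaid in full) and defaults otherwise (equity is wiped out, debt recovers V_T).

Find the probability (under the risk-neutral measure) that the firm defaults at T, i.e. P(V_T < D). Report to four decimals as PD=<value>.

d₁ = [ln(V₀/D) + (r + σ²/2)T] / (σ√T)
   = [ln(495.9008/345.8185) + (0.0528 + 0.5·0.2364²)·9.5945] / (0.2364·√9.5945)
   = [0.360462 + 0.774684] / 0.732249 = 1.550218
d₂ = d₁ − σ√T = 1.550218 − 0.732249 = 0.817970
risk-neutral PD = N(−d₂) = N(-0.817970) = 0.206687

PD=0.2067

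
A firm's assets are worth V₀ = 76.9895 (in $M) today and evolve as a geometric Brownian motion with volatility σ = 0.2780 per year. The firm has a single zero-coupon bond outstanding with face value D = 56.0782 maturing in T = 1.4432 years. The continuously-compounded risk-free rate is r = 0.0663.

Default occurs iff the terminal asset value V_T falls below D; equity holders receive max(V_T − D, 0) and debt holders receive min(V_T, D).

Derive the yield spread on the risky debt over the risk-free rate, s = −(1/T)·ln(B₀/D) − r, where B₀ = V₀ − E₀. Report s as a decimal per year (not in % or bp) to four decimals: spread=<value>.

spread=0.0148

d₁ = [ln(V₀/D) + (r + σ²/2)T] / (σ√T)
   = [ln(76.9895/56.0782) + (0.0663 + 0.5·0.2780²)·1.4432] / (0.2780·√1.4432)
   = [0.316922 + 0.151452] / 0.333970 = 1.402442
d₂ = d₁ − σ√T = 1.402442 − 0.333970 = 1.068472
N(d₁) = 0.919608,  N(d₂) = 0.857346,  e^(−rT) = 0.908751
E₀ = V₀·N(d₁) − D·e^(−rT)·N(d₂)
   = 76.9895·0.919608 − 56.0782·0.908751·0.857346 = 27.108871
B₀ = V₀ − E₀ = 76.9895 − 27.108871 = 49.880629
spread = −(1/T)·ln(B₀/D) − r = −(1/1.4432)·ln(49.880629/56.0782) − 0.0663 = 0.01484913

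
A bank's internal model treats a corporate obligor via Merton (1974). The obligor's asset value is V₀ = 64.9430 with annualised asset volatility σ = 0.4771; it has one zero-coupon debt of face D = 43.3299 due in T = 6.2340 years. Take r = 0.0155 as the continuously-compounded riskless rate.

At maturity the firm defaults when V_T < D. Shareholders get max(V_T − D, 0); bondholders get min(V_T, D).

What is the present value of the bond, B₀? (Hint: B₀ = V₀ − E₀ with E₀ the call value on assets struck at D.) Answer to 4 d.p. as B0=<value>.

d₁ = [ln(V₀/D) + (r + σ²/2)T] / (σ√T)
   = [ln(64.9430/43.3299) + (0.0155 + 0.5·0.4771²)·6.2340] / (0.4771·√6.2340)
   = [0.404667 + 0.806132] / 1.191222 = 1.016434
d₂ = d₁ − σ√T = 1.016434 − 1.191222 = -0.174788
N(d₁) = 0.845289,  N(d₂) = 0.430623,  e^(−rT) = 0.907895
E₀ = V₀·N(d₁) − D·e^(−rT)·N(d₂)
   = 64.9430·0.845289 − 43.3299·0.907895·0.430623 = 37.955309
B₀ = V₀ − E₀ = 64.9430 − 37.955309 = 26.987691

B0=26.9877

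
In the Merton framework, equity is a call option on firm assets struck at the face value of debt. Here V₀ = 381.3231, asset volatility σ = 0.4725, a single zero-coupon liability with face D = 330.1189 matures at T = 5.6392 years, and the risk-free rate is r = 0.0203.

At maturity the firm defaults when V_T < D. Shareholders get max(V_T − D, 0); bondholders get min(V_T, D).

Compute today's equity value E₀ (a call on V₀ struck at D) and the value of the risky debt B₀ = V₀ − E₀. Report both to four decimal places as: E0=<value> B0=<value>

E0=190.5181 B0=190.8050

d₁ = [ln(V₀/D) + (r + σ²/2)T] / (σ√T)
   = [ln(381.3231/330.1189) + (0.0203 + 0.5·0.4725²)·5.6392] / (0.4725·√5.6392)
   = [0.144194 + 0.743969] / 1.122046 = 0.791557
d₂ = d₁ − σ√T = 0.791557 − 1.122046 = -0.330489
N(d₁) = 0.785691,  N(d₂) = 0.370515,  e^(−rT) = 0.891834
E₀ = V₀·N(d₁) − D·e^(−rT)·N(d₂)
   = 381.3231·0.785691 − 330.1189·0.891834·0.370515 = 190.518096
B₀ = V₀ − E₀ = 381.3231 − 190.518096 = 190.805004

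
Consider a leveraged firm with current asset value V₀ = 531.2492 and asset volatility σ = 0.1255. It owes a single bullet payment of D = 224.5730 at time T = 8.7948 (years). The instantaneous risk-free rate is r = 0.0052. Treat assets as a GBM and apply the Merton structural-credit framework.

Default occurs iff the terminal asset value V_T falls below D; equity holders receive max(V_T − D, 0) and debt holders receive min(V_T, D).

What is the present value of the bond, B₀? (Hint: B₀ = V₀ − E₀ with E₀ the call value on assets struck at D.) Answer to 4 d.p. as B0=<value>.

d₁ = [ln(V₀/D) + (r + σ²/2)T] / (σ√T)
   = [ln(531.2492/224.5730) + (0.0052 + 0.5·0.1255²)·8.7948] / (0.1255·√8.7948)
   = [0.861030 + 0.114993] / 0.372183 = 2.622428
d₂ = d₁ − σ√T = 2.622428 − 0.372183 = 2.250245
N(d₁) = 0.995635,  N(d₂) = 0.987783,  e^(−rT) = 0.955297
E₀ = V₀·N(d₁) − D·e^(−rT)·N(d₂)
   = 531.2492·0.995635 − 224.5730·0.955297·0.987783 = 317.017123
B₀ = V₀ − E₀ = 531.2492 − 317.017123 = 214.232077

B0=214.2321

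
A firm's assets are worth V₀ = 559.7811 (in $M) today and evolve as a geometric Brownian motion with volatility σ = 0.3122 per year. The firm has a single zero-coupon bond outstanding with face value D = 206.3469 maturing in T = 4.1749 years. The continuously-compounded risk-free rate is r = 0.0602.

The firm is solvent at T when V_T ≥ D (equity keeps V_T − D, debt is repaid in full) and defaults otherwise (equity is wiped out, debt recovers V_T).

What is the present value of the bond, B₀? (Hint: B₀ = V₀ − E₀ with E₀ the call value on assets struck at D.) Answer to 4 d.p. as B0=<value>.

d₁ = [ln(V₀/D) + (r + σ²/2)T] / (σ√T)
   = [ln(559.7811/206.3469) + (0.0602 + 0.5·0.3122²)·4.1749] / (0.3122·√4.1749)
   = [0.997987 + 0.454790] / 0.637905 = 2.277420
d₂ = d₁ − σ√T = 2.277420 − 0.637905 = 1.639515
N(d₁) = 0.988619,  N(d₂) = 0.949447,  e^(−rT) = 0.777766
E₀ = V₀·N(d₁) − D·e^(−rT)·N(d₂)
   = 559.7811·0.988619 − 206.3469·0.777766·0.949447 = 401.034007
B₀ = V₀ − E₀ = 559.7811 − 401.034007 = 158.747093

B0=158.7471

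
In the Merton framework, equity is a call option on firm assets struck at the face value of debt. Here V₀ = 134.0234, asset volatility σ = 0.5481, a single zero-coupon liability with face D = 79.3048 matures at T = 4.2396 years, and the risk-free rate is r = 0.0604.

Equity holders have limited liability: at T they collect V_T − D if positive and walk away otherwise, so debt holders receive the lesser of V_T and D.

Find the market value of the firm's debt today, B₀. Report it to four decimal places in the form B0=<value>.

d₁ = [ln(V₀/D) + (r + σ²/2)T] / (σ√T)
   = [ln(134.0234/79.3048) + (0.0604 + 0.5·0.5481²)·4.2396] / (0.5481·√4.2396)
   = [0.524716 + 0.892889] / 1.128554 = 1.256125
d₂ = d₁ − σ√T = 1.256125 − 1.128554 = 0.127571
N(d₁) = 0.895465,  N(d₂) = 0.550756,  e^(−rT) = 0.774086
E₀ = V₀·N(d₁) − D·e^(−rT)·N(d₂)
   = 134.0234·0.895465 − 79.3048·0.774086·0.550756 = 86.202999
B₀ = V₀ − E₀ = 134.0234 − 86.202999 = 47.820401

B0=47.8204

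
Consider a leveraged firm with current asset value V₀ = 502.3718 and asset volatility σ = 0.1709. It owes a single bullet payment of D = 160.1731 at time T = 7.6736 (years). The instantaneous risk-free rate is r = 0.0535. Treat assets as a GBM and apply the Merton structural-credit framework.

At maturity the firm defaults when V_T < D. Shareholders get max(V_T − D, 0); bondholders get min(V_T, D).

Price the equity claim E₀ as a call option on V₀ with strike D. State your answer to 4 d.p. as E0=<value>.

d₁ = [ln(V₀/D) + (r + σ²/2)T] / (σ√T)
   = [ln(502.3718/160.1731) + (0.0535 + 0.5·0.1709²)·7.6736] / (0.1709·√7.6736)
   = [1.143085 + 0.522598] / 0.473415 = 3.518446
d₂ = d₁ − σ√T = 3.518446 − 0.473415 = 3.045031
N(d₁) = 0.999783,  N(d₂) = 0.998837,  e^(−rT) = 0.663294
E₀ = V₀·N(d₁) − D·e^(−rT)·N(d₂)
   = 502.3718·0.999783 − 160.1731·0.663294·0.998837 = 396.144567

E0=396.1446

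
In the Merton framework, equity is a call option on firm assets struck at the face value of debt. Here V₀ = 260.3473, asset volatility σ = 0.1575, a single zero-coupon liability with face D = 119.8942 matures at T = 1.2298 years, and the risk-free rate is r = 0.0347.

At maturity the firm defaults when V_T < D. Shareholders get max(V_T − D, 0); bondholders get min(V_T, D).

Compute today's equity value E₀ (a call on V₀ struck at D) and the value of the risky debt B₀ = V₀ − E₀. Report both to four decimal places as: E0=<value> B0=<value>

E0=145.4618 B0=114.8855

d₁ = [ln(V₀/D) + (r + σ²/2)T] / (σ√T)
   = [ln(260.3473/119.8942) + (0.0347 + 0.5·0.1575²)·1.2298] / (0.1575·√1.2298)
   = [0.775407 + 0.057927] / 0.174662 = 4.771132
d₂ = d₁ − σ√T = 4.771132 − 0.174662 = 4.596470
N(d₁) = 0.999999,  N(d₂) = 0.999998,  e^(−rT) = 0.958224
E₀ = V₀·N(d₁) − D·e^(−rT)·N(d₂)
   = 260.3473·0.999999 − 119.8942·0.958224·0.999998 = 145.461849
B₀ = V₀ − E₀ = 260.3473 − 145.461849 = 114.885451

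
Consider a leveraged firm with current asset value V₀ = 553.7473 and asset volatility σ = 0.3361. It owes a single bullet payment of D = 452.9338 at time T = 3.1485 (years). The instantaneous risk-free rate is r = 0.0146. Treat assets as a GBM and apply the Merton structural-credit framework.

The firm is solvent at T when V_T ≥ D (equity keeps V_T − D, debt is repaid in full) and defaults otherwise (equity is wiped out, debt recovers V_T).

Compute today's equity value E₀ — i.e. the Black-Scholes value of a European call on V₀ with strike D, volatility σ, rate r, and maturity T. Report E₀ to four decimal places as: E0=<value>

d₁ = [ln(V₀/D) + (r + σ²/2)T] / (σ√T)
   = [ln(553.7473/452.9338) + (0.0146 + 0.5·0.3361²)·3.1485] / (0.3361·√3.1485)
   = [0.200962 + 0.223800] / 0.596376 = 0.712240
d₂ = d₁ − σ√T = 0.712240 − 0.596376 = 0.115863
N(d₁) = 0.761842,  N(d₂) = 0.546120,  e^(−rT) = 0.955072
E₀ = V₀·N(d₁) − D·e^(−rT)·N(d₂)
   = 553.7473·0.761842 − 452.9338·0.955072·0.546120 = 185.624929

E0=185.6249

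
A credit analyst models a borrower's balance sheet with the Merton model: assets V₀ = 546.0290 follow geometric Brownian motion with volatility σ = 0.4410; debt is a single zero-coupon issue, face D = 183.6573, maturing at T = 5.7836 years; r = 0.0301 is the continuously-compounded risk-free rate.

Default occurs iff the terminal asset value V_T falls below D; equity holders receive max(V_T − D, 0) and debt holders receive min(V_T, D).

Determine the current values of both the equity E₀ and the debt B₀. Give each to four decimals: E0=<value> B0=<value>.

d₁ = [ln(V₀/D) + (r + σ²/2)T] / (σ√T)
   = [ln(546.0290/183.6573) + (0.0301 + 0.5·0.4410²)·5.7836] / (0.4410·√5.7836)
   = [1.089601 + 0.736487] / 1.060566 = 1.721804
d₂ = d₁ − σ√T = 1.721804 − 1.060566 = 0.661238
N(d₁) = 0.957448,  N(d₂) = 0.745770,  e^(−rT) = 0.840224
E₀ = V₀·N(d₁) − D·e^(−rT)·N(d₂)
   = 546.0290·0.957448 − 183.6573·0.840224·0.745770 = 407.711817
B₀ = V₀ − E₀ = 546.0290 − 407.711817 = 138.317183

E0=407.7118 B0=138.3172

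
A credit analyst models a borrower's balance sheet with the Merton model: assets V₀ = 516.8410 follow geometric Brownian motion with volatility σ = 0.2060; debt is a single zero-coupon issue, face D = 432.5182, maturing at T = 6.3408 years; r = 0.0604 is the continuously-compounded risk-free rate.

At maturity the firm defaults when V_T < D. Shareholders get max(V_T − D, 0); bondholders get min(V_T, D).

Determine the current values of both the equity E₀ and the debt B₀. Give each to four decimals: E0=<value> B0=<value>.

d₁ = [ln(V₀/D) + (r + σ²/2)T] / (σ√T)
   = [ln(516.8410/432.5182) + (0.0604 + 0.5·0.2060²)·6.3408] / (0.2060·√6.3408)
   = [0.178111 + 0.517523] / 0.518727 = 1.341040
d₂ = d₁ − σ√T = 1.341040 − 0.518727 = 0.822313
N(d₁) = 0.910046,  N(d₂) = 0.794550,  e^(−rT) = 0.681824
E₀ = V₀·N(d₁) − D·e^(−rT)·N(d₂)
   = 516.8410·0.910046 − 432.5182·0.681824·0.794550 = 236.035404
B₀ = V₀ − E₀ = 516.8410 − 236.035404 = 280.805596

E0=236.0354 B0=280.8056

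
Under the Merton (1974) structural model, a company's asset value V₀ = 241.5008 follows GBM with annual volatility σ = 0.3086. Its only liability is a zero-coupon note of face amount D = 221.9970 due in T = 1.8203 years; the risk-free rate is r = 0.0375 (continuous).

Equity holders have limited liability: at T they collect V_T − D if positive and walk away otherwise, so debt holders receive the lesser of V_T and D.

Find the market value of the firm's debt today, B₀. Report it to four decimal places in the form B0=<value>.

d₁ = [ln(V₀/D) + (r + σ²/2)T] / (σ√T)
   = [ln(241.5008/221.9970) + (0.0375 + 0.5·0.3086²)·1.8203] / (0.3086·√1.8203)
   = [0.084209 + 0.154938] / 0.416358 = 0.574379
d₂ = d₁ − σ√T = 0.574379 − 0.416358 = 0.158020
N(d₁) = 0.717144,  N(d₂) = 0.562779,  e^(−rT) = 0.934016
E₀ = V₀·N(d₁) − D·e^(−rT)·N(d₂)
   = 241.5008·0.717144 − 221.9970·0.934016·0.562779 = 56.499208
B₀ = V₀ − E₀ = 241.5008 − 56.499208 = 185.001592

B0=185.0016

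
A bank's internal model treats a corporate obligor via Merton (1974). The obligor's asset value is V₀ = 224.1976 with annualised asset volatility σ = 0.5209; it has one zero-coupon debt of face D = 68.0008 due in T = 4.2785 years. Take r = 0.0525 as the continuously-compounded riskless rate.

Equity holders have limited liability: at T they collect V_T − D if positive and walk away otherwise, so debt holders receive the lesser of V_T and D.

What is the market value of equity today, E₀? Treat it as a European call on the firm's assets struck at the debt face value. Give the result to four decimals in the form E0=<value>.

d₁ = [ln(V₀/D) + (r + σ²/2)T] / (σ√T)
   = [ln(224.1976/68.0008) + (0.0525 + 0.5·0.5209²)·4.2785] / (0.5209·√4.2785)
   = [1.193008 + 0.805079] / 1.077457 = 1.854446
d₂ = d₁ − σ√T = 1.854446 − 1.077457 = 0.776989
N(d₁) = 0.968162,  N(d₂) = 0.781417,  e^(−rT) = 0.798819
E₀ = V₀·N(d₁) − D·e^(−rT)·N(d₂)
   = 224.1976·0.968162 − 68.0008·0.798819·0.781417 = 174.612838

E0=174.6128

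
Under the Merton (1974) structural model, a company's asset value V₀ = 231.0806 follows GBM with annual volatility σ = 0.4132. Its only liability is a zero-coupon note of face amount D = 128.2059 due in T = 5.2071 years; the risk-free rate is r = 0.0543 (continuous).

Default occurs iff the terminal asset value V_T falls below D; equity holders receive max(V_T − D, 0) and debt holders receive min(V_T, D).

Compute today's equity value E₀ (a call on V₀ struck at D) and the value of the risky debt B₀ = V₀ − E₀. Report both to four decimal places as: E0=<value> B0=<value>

d₁ = [ln(V₀/D) + (r + σ²/2)T] / (σ√T)
   = [ln(231.0806/128.2059) + (0.0543 + 0.5·0.4132²)·5.2071] / (0.4132·√5.2071)
   = [0.589129 + 0.727261] / 0.942884 = 1.396131
d₂ = d₁ − σ√T = 1.396131 − 0.942884 = 0.453247
N(d₁) = 0.918662,  N(d₂) = 0.674815,  e^(−rT) = 0.753712
E₀ = V₀·N(d₁) − D·e^(−rT)·N(d₂)
   = 231.0806·0.918662 − 128.2059·0.753712·0.674815 = 147.077565
B₀ = V₀ − E₀ = 231.0806 − 147.077565 = 84.003035

E0=147.0776 B0=84.0030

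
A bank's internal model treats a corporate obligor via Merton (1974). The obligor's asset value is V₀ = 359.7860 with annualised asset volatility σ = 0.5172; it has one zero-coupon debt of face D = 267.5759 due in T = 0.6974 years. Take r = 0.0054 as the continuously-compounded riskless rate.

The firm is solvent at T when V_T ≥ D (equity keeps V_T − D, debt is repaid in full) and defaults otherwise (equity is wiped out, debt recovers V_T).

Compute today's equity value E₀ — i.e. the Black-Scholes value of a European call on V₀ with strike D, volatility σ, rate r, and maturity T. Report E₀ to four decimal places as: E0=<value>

d₁ = [ln(V₀/D) + (r + σ²/2)T] / (σ√T)
   = [ln(359.7860/267.5759) + (0.0054 + 0.5·0.5172²)·0.6974] / (0.5172·√0.6974)
   = [0.296106 + 0.097042] / 0.431916 = 0.910241
d₂ = d₁ − σ√T = 0.910241 − 0.431916 = 0.478325
N(d₁) = 0.818652,  N(d₂) = 0.683791,  e^(−rT) = 0.996241
E₀ = V₀·N(d₁) − D·e^(−rT)·N(d₂)
   = 359.7860·0.818652 − 267.5759·0.996241·0.683791 = 112.261525

E0=112.2615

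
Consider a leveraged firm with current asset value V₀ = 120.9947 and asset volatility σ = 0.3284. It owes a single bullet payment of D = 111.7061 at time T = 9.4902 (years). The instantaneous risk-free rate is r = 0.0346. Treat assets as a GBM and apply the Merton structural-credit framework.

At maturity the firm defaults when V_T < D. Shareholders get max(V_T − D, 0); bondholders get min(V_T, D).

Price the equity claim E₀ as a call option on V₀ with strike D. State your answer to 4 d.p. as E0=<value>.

d₁ = [ln(V₀/D) + (r + σ²/2)T] / (σ√T)
   = [ln(120.9947/111.7061) + (0.0346 + 0.5·0.3284²)·9.4902] / (0.3284·√9.4902)
   = [0.079875 + 0.840104] / 1.011675 = 0.909363
d₂ = d₁ − σ√T = 0.909363 − 1.011675 = -0.102312
N(d₁) = 0.818421,  N(d₂) = 0.459255,  e^(−rT) = 0.720103
E₀ = V₀·N(d₁) − D·e^(−rT)·N(d₂)
   = 120.9947·0.818421 − 111.7061·0.720103·0.459255 = 62.082166

E0=62.0822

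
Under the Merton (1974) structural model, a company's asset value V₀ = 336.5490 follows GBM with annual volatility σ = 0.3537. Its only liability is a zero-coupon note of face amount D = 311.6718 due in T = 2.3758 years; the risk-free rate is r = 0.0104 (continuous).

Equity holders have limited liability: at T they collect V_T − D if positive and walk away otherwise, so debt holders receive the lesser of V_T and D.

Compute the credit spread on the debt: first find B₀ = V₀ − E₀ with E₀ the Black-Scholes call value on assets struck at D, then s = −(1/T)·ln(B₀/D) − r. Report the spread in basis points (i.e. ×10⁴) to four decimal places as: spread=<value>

d₁ = [ln(V₀/D) + (r + σ²/2)T] / (σ√T)
   = [ln(336.5490/311.6718) + (0.0104 + 0.5·0.3537²)·2.3758] / (0.3537·√2.3758)
   = [0.076793 + 0.173319] / 0.545180 = 0.458770
d₂ = d₁ − σ√T = 0.458770 − 0.545180 = -0.086411
N(d₁) = 0.676800,  N(d₂) = 0.465570,  e^(−rT) = 0.975594
E₀ = V₀·N(d₁) − D·e^(−rT)·N(d₂)
   = 336.5490·0.676800 − 311.6718·0.975594·0.465570 = 86.212742
B₀ = V₀ − E₀ = 336.5490 − 86.212742 = 250.336258
spread = −(1/T)·ln(B₀/D) − r = −(1/2.3758)·ln(250.336258/311.6718) − 0.0104 = 0.08184079
in basis points: 0.08184079 × 10⁴ = 818.4079 bp

spread=818.4079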